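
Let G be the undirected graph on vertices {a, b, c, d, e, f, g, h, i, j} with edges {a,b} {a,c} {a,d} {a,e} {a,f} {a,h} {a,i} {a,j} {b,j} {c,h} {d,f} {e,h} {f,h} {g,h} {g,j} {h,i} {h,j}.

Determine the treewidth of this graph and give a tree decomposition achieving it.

Treewidth 2.
One such decomposition:
Bags: B1 = {a, f, h}  B2 = {a, h, j}  B3 = {a, c, h}  B4 = {a, e, h}  B5 = {a, b, j}  B6 = {a, h, i}  B7 = {a, d, f}  B8 = {g, h, j}
Tree: B1–B2, B2–B3, B2–B4, B2–B5, B2–B6, B1–B7, B2–B8

Each bag holds 3 vertices, so the decomposition has width 2, which upper-bounds the treewidth. On the other hand G contains the 3-clique {g, h, j}. A clique must lie in a single bag of any decomposition, so no decomposition can have width below 2. The upper and lower bounds meet at 2, so that is the treewidth.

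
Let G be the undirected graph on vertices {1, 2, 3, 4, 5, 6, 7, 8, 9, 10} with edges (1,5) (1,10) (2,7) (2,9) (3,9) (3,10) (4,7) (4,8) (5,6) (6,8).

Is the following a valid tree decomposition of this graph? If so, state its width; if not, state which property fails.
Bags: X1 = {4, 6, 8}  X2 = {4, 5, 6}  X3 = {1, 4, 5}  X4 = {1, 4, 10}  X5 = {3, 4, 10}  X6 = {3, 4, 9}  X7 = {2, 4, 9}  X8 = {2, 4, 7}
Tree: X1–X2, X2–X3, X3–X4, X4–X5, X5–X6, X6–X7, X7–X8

Yes; width 2.

Vertex coverage: the bags together contain {1, 2, 3, 4, 5, 6, 7, 8, 9, 10}, the full vertex set. Edge coverage: each edge of G has both endpoints in at least one bag. Running intersection: for every vertex, the bags containing it form a connected subtree. All three properties hold, so this is a valid tree decomposition of width max|bag| − 1 = 2, and hence tw(G) ≤ 2.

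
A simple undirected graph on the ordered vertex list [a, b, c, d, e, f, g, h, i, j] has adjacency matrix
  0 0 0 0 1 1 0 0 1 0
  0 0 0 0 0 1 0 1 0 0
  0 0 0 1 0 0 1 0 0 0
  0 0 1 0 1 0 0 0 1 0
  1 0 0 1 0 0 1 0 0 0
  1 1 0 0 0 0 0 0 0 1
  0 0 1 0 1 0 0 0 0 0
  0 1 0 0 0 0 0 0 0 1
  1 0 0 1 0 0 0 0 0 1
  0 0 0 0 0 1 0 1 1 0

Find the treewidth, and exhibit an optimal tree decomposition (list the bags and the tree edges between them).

Each bag holds 3 vertices, so the decomposition has width 2, which upper-bounds the treewidth. For the lower bound, G contains the cycle h–b–f–j–h, so G is not a forest; only forests have treewidth ≤ 1, hence tw(G) ≥ 2. Therefore the treewidth is 2.

Treewidth 2.
Bags: B1 = {b, h, j}  B2 = {b, f, j}  B3 = {f, i, j}  B4 = {a, f, i}  B5 = {a, d, i}  B6 = {a, d, e}  B7 = {c, d, e}  B8 = {c, e, g}
Tree: B1–B2, B2–B3, B3–B4, B4–B5, B5–B6, B6–B7, B7–B8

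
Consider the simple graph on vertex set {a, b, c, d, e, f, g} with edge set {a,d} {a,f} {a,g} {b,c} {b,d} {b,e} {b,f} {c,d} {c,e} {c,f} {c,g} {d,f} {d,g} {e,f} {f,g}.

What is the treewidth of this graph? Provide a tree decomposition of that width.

Each bag holds 4 vertices, so the decomposition has width 3, which upper-bounds the treewidth. Conversely, {c, d, f, g} is a clique of size 4, and the vertices of any clique must share a bag in every tree decomposition; so some bag has ≥ 4 vertices and tw(G) ≥ 3. The upper and lower bounds meet at 3, so that is the treewidth.

Treewidth 3.
One optimal decomposition is:
Bags: B1 = {b, c, d, f}  B2 = {c, d, f, g}  B3 = {b, c, e, f}  B4 = {a, d, f, g}
Tree: B1–B2, B1–B3, B2–B4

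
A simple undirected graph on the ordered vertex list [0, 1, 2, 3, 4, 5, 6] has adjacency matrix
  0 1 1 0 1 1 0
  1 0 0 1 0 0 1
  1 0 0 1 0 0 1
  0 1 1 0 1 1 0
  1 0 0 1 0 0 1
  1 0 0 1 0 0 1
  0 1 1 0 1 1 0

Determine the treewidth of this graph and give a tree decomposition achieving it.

Treewidth 3.
One optimal decomposition is:
Bags: B1 = {0, 3, 5, 6}  B2 = {0, 2, 3, 6}  B3 = {0, 3, 4, 6}  B4 = {0, 1, 3, 6}
Tree: B1–B2, B2–B3, B3–B4

Each bag holds 4 vertices, so the decomposition has width 3, which upper-bounds the treewidth. For the lower bound: the 4 vertex sets {5,6}, {0,2}, {3}, {4} are disjoint, each induces a connected subgraph, and every pair is joined by at least one edge of G. Contracting each set to a single vertex therefore yields K_{4} as a minor, and since treewidth is minor-monotone, tw(G) ≥ tw(K_{4}) = 3. Combining the bounds, tw(G) = 3.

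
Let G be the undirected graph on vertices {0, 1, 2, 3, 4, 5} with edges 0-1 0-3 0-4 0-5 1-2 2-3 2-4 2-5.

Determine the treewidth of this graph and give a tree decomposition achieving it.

Treewidth 2.
Bags: B1 = {0, 2, 5}  B2 = {0, 2, 4}  B3 = {0, 1, 2}  B4 = {0, 2, 3}
Tree: B1–B2, B2–B3, B3–B4

Every bag has size at most 3, so the width is 3 − 1 = 2 and tw(G) ≤ 2. For the lower bound, G contains the cycle 5–0–4–2–5, so G is not a forest; only forests have treewidth ≤ 1, hence tw(G) ≥ 2. The upper and lower bounds meet at 2, so that is the treewidth.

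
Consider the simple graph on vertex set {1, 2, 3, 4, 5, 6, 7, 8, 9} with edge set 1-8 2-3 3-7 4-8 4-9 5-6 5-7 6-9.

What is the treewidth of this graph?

A width-1 tree decomposition is:
Bags: B1 = {1, 8}  B2 = {4, 8}  B3 = {4, 9}  B4 = {6, 9}  B5 = {5, 6}  B6 = {5, 7}  B7 = {3, 7}  B8 = {2, 3}
Tree: B1–B2, B2–B3, B3–B4, B4–B5, B5–B6, B6–B7, B7–B8
Every bag has size at most 2, so the width is 2 − 1 = 1 and tw(G) ≤ 1. Since G has at least one edge (e.g. 1–8), it is not an edgeless graph, so tw(G) ≥ 1. The upper and lower bounds meet at 1, so that is the treewidth.

1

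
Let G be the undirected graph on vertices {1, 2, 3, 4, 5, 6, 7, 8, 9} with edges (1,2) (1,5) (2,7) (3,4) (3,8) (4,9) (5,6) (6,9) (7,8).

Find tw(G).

2

A width-2 tree decomposition is:
Bags: B1 = {2, 7, 8}  B2 = {2, 3, 8}  B3 = {2, 3, 4}  B4 = {2, 4, 9}  B5 = {2, 6, 9}  B6 = {2, 5, 6}  B7 = {1, 2, 5}
Tree: B1–B2, B2–B3, B3–B4, B4–B5, B5–B6, B6–B7
Every bag has size at most 3, so the width is 3 − 1 = 2 and tw(G) ≤ 2. The edges 2–7–8–3–4–9–6–5–1–2 form a cycle, so G is not a tree and its treewidth is at least 2. Therefore the treewidth is 2.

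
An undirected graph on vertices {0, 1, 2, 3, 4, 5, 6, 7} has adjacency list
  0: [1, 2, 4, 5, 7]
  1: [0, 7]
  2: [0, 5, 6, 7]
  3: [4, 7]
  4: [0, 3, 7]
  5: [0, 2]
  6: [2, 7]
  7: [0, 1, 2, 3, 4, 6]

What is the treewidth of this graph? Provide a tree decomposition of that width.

Treewidth 2.
Bags: B1 = {0, 4, 7}  B2 = {0, 2, 7}  B3 = {3, 4, 7}  B4 = {0, 1, 7}  B5 = {0, 2, 5}  B6 = {2, 6, 7}
Tree: B1–B2, B1–B3, B1–B4, B2–B5, B2–B6

The largest bag has 3 vertices, giving width 2; this decomposition certifies tw(G) ≤ 2. For the lower bound, the 3 vertices {0, 2, 5} are pairwise adjacent, and any tree decomposition puts a clique entirely inside one bag — forcing width ≥ 2. The upper and lower bounds meet at 2, so that is the treewidth.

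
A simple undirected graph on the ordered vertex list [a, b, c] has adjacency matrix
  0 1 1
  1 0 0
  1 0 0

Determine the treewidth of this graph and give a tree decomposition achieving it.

Treewidth 1.
One optimal decomposition is:
Bags: B1 = {a, b}  B2 = {a, c}
Tree: B1–B2

Each bag holds 2 vertices, so the decomposition has width 1, which upper-bounds the treewidth. Since G has at least one edge (e.g. a–b), it is not an edgeless graph, so tw(G) ≥ 1. Combining the bounds, tw(G) = 1.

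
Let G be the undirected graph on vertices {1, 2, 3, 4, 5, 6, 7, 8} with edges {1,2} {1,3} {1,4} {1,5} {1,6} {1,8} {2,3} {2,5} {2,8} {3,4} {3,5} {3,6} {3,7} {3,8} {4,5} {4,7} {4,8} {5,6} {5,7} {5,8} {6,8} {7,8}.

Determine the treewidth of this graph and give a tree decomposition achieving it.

Treewidth 4.
One optimal decomposition is:
Bags: B1 = {3, 4, 5, 7, 8}  B2 = {1, 3, 4, 5, 8}  B3 = {1, 3, 5, 6, 8}  B4 = {1, 2, 3, 5, 8}
Tree: B1–B2, B2–B3, B2–B4

Each bag holds 5 vertices, so the decomposition has width 4, which upper-bounds the treewidth. For the lower bound, the 5 vertices {1, 2, 3, 5, 8} are pairwise adjacent, and any tree decomposition puts a clique entirely inside one bag — forcing width ≥ 4. Combining the bounds, tw(G) = 4.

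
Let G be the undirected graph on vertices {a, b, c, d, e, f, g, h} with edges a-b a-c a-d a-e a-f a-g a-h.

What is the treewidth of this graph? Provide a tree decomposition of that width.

Each bag holds 2 vertices, so the decomposition has width 1, which upper-bounds the treewidth. Since G has at least one edge (e.g. a–e), it is not an edgeless graph, so tw(G) ≥ 1. Combining the bounds, tw(G) = 1.

Treewidth 1.
Bags: B1 = {a, e}  B2 = {a, c}  B3 = {a, f}  B4 = {a, h}  B5 = {a, d}  B6 = {a, g}  B7 = {a, b}
Tree: B1–B2, B2–B3, B3–B4, B4–B5, B3–B6, B1–B7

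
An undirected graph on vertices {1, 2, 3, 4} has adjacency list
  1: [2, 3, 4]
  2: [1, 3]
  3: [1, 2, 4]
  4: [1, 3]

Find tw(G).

2

A width-2 tree decomposition is:
Bags: B1 = {1, 3, 4}  B2 = {1, 2, 3}
Tree: B1–B2
Every bag has size at most 3, so the width is 3 − 1 = 2 and tw(G) ≤ 2. On the other hand G contains the 3-clique {1, 2, 3}. A clique must lie in a single bag of any decomposition, so no decomposition can have width below 2. Combining the bounds, tw(G) = 2.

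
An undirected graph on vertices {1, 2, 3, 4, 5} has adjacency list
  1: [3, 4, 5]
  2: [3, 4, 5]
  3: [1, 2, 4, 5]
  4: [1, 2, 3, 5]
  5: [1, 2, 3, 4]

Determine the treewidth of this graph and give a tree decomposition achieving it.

Treewidth 3.
One such decomposition:
Bags: B1 = {2, 3, 4, 5}  B2 = {1, 3, 4, 5}
Tree: B1–B2

Every bag has size at most 4, so the width is 4 − 1 = 3 and tw(G) ≤ 3. Conversely, {1, 3, 4, 5} is a clique of size 4, and the vertices of any clique must share a bag in every tree decomposition; so some bag has ≥ 4 vertices and tw(G) ≥ 3. The upper and lower bounds meet at 3, so that is the treewidth.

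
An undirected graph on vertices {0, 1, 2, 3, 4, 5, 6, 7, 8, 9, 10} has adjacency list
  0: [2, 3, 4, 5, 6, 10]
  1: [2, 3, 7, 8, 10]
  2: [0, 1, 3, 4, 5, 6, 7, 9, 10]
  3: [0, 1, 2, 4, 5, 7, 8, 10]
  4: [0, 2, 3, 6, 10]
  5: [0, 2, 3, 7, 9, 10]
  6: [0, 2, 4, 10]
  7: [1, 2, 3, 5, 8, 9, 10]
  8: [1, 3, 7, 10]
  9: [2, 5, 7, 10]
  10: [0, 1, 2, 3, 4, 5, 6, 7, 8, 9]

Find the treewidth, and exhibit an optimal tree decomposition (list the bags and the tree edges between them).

Treewidth 4.
One such decomposition:
Bags: B1 = {2, 3, 5, 7, 10}  B2 = {1, 2, 3, 7, 10}  B3 = {0, 2, 3, 5, 10}  B4 = {2, 5, 7, 9, 10}  B5 = {0, 2, 3, 4, 10}  B6 = {0, 2, 4, 6, 10}  B7 = {1, 3, 7, 8, 10}
Tree: B1–B2, B1–B3, B1–B4, B3–B5, B5–B6, B2–B7

Each bag holds 5 vertices, so the decomposition has width 4, which upper-bounds the treewidth. For the lower bound, the 5 vertices {1, 3, 7, 8, 10} are pairwise adjacent, and any tree decomposition puts a clique entirely inside one bag — forcing width ≥ 4. Combining the bounds, tw(G) = 4.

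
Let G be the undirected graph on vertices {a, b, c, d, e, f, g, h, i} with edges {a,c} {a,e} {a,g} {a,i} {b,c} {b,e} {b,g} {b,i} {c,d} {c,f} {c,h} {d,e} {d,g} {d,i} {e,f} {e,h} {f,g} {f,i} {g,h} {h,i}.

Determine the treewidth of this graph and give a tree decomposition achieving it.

Treewidth 4.
One optimal decomposition is:
Bags: B1 = {b, c, e, g, i}  B2 = {c, e, g, h, i}  B3 = {c, d, e, g, i}  B4 = {c, e, f, g, i}  B5 = {a, c, e, g, i}
Tree: B1–B2, B2–B3, B3–B4, B4–B5

The largest bag has 5 vertices, giving width 4; this decomposition certifies tw(G) ≤ 4. For the lower bound: the 5 vertex sets {b,e}, {c,h}, {d,g}, {i}, {f} are disjoint, each induces a connected subgraph, and every pair is joined by at least one edge of G. Contracting each set to a single vertex therefore yields K_{5} as a minor, and since treewidth is minor-monotone, tw(G) ≥ tw(K_{5}) = 4. The upper and lower bounds meet at 4, so that is the treewidth.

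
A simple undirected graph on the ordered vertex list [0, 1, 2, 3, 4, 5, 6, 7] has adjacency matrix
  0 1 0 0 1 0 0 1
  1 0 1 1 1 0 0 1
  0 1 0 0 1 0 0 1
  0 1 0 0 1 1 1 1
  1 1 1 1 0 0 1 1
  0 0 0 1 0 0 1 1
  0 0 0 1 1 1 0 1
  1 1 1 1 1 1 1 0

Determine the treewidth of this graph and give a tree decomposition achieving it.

Treewidth 3.
Bags: B1 = {1, 3, 4, 7}  B2 = {1, 2, 4, 7}  B3 = {3, 4, 6, 7}  B4 = {3, 5, 6, 7}  B5 = {0, 1, 4, 7}
Tree: B1–B2, B1–B3, B3–B4, B1–B5

Every bag has size at most 4, so the width is 4 − 1 = 3 and tw(G) ≤ 3. For the lower bound, the 4 vertices {0, 1, 4, 7} are pairwise adjacent, and any tree decomposition puts a clique entirely inside one bag — forcing width ≥ 3. Combining the bounds, tw(G) = 3.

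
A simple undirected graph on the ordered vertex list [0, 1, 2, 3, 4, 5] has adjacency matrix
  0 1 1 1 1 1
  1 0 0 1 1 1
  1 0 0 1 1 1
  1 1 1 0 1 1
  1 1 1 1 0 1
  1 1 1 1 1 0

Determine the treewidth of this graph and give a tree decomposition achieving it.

Every bag has size at most 5, so the width is 5 − 1 = 4 and tw(G) ≤ 4. On the other hand G contains the 5-clique {0, 1, 3, 4, 5}. A clique must lie in a single bag of any decomposition, so no decomposition can have width below 4. Hence tw(G) = 4 exactly.

Treewidth 4.
One optimal decomposition is:
Bags: B1 = {0, 1, 3, 4, 5}  B2 = {0, 2, 3, 4, 5}
Tree: B1–B2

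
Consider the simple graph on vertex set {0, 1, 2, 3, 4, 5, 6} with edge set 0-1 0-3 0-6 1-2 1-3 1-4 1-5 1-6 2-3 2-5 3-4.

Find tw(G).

A width-2 tree decomposition is:
Bags: B1 = {1, 2, 3}  B2 = {0, 1, 3}  B3 = {0, 1, 6}  B4 = {1, 2, 5}  B5 = {1, 3, 4}
Tree: B1–B2, B2–B3, B1–B4, B1–B5
Each bag holds 3 vertices, so the decomposition has width 2, which upper-bounds the treewidth. On the other hand G contains the 3-clique {0, 1, 3}. A clique must lie in a single bag of any decomposition, so no decomposition can have width below 2. Hence tw(G) = 2 exactly.

2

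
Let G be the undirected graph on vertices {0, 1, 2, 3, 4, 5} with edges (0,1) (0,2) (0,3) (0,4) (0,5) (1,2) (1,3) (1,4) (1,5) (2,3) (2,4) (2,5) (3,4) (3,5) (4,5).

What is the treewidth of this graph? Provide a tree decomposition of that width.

A single bag containing all 6 vertices is trivially a valid decomposition of width 5. For the lower bound, the 6 vertices {0, 1, 2, 3, 4, 5} are pairwise adjacent, and any tree decomposition puts a clique entirely inside one bag — forcing width ≥ 5. The upper and lower bounds meet at 5, so that is the treewidth.

Treewidth 5.
Bags: B1 = {0, 1, 2, 3, 4, 5}
Tree: (single bag)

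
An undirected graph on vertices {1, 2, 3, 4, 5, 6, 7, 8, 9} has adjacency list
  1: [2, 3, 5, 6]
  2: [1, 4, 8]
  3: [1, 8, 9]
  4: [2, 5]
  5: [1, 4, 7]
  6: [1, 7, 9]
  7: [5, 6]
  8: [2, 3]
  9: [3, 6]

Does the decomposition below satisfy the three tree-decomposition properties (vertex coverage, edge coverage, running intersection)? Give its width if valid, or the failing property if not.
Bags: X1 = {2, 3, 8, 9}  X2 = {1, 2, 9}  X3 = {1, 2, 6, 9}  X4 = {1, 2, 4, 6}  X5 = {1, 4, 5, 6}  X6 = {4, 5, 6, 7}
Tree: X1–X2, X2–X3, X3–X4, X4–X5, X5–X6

No — edge (3,1) lies in no bag.

A tree decomposition must satisfy three properties: every vertex lies in some bag; for every edge, both endpoints lie together in some bag; and for every vertex, the bags containing it form a connected subtree. Here edge (3,1) lies in no bag, so the decomposition is invalid.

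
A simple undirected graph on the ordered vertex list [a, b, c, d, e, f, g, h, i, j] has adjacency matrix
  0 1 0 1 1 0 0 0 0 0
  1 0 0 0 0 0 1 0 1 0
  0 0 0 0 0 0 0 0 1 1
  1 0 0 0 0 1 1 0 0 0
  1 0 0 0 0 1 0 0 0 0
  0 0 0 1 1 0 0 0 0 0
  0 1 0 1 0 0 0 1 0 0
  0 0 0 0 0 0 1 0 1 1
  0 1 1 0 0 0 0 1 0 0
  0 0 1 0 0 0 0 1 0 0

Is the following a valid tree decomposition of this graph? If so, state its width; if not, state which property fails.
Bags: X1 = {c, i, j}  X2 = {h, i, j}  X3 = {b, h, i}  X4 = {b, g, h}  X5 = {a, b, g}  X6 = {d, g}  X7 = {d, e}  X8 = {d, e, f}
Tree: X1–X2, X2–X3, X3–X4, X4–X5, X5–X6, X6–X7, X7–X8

No — edge (a,d) lies in no bag.

A tree decomposition must satisfy three properties: every vertex lies in some bag; for every edge, both endpoints lie together in some bag; and for every vertex, the bags containing it form a connected subtree. Here edge (a,d) lies in no bag, so the decomposition is invalid.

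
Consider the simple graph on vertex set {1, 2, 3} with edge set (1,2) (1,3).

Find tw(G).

1

A width-1 tree decomposition is:
Bags: B1 = {1, 3}  B2 = {1, 2}
Tree: B1–B2
The largest bag has 2 vertices, giving width 1; this decomposition certifies tw(G) ≤ 1. Any graph with an edge has treewidth ≥ 1, and G has the edge 1–3. Hence tw(G) = 1 exactly.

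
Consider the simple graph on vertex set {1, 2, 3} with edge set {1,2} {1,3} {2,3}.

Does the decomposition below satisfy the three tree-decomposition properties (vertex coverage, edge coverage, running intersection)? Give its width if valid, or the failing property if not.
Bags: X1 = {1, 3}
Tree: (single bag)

A tree decomposition must satisfy three properties: every vertex lies in some bag; for every edge, both endpoints lie together in some bag; and for every vertex, the bags containing it form a connected subtree. Here vertex 2 appears in no bag, so the decomposition is invalid.

No — vertex 2 appears in no bag.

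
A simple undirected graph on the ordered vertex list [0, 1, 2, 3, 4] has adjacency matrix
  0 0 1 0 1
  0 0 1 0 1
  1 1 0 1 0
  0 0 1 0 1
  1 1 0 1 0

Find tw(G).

A width-2 tree decomposition is:
Bags: B1 = {0, 2, 4}  B2 = {2, 3, 4}  B3 = {1, 2, 4}
Tree: B1–B2, B2–B3
Every bag has size at most 3, so the width is 3 − 1 = 2 and tw(G) ≤ 2. For the lower bound, G contains the cycle 2–0–4–3–2, so G is not a forest; only forests have treewidth ≤ 1, hence tw(G) ≥ 2. Combining the bounds, tw(G) = 2.

2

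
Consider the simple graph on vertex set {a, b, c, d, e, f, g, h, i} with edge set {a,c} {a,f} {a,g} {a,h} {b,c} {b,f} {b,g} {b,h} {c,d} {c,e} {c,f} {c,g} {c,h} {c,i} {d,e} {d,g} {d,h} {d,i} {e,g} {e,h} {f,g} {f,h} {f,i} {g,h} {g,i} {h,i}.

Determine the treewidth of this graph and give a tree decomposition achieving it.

Treewidth 4.
Bags: B1 = {c, d, g, h, i}  B2 = {c, f, g, h, i}  B3 = {b, c, f, g, h}  B4 = {c, d, e, g, h}  B5 = {a, c, f, g, h}
Tree: B1–B2, B2–B3, B1–B4, B2–B5

Every bag has size at most 5, so the width is 5 − 1 = 4 and tw(G) ≤ 4. Conversely, {c, d, e, g, h} is a clique of size 5, and the vertices of any clique must share a bag in every tree decomposition; so some bag has ≥ 5 vertices and tw(G) ≥ 4. Therefore the treewidth is 4.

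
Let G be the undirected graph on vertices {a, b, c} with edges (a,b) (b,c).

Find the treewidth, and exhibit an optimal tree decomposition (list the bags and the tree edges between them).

The largest bag has 2 vertices, giving width 1; this decomposition certifies tw(G) ≤ 1. G has an edge, so its treewidth is at least 1. Hence tw(G) = 1 exactly.

Treewidth 1.
Bags: B1 = {a, b}  B2 = {b, c}
Tree: B1–B2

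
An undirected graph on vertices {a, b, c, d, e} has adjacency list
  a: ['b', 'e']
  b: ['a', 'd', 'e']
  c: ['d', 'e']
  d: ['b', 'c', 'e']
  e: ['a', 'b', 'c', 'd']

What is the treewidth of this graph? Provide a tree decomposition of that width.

The largest bag has 3 vertices, giving width 2; this decomposition certifies tw(G) ≤ 2. Conversely, {c, d, e} is a clique of size 3, and the vertices of any clique must share a bag in every tree decomposition; so some bag has ≥ 3 vertices and tw(G) ≥ 2. Therefore the treewidth is 2.

Treewidth 2.
Bags: B1 = {a, b, e}  B2 = {b, d, e}  B3 = {c, d, e}
Tree: B1–B2, B2–B3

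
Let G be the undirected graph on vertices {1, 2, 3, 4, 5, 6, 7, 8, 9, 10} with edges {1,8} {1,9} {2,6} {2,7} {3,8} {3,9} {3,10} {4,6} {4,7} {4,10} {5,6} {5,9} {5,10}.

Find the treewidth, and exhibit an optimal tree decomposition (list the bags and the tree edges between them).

Treewidth 2.
Bags: B1 = {1, 3, 8}  B2 = {1, 3, 9}  B3 = {3, 9, 10}  B4 = {5, 9, 10}  B5 = {4, 5, 10}  B6 = {4, 5, 6}  B7 = {4, 6, 7}  B8 = {2, 6, 7}
Tree: B1–B2, B2–B3, B3–B4, B4–B5, B5–B6, B6–B7, B7–B8

The largest bag has 3 vertices, giving width 2; this decomposition certifies tw(G) ≤ 2. Since 8–1–9–3–8 is a cycle in G, G is not acyclic. Forests are exactly the graphs of treewidth ≤ 1, so tw(G) ≥ 2. Therefore the treewidth is 2.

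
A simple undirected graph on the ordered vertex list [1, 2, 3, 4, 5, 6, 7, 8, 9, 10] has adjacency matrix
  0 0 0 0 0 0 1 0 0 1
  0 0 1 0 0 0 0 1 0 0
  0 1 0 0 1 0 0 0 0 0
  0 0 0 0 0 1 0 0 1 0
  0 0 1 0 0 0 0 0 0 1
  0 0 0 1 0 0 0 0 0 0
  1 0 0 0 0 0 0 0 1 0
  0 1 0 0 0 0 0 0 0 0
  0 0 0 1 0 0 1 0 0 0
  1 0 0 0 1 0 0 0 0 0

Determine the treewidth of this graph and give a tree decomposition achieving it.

Every bag has size at most 2, so the width is 2 − 1 = 1 and tw(G) ≤ 1. Since G has at least one edge (e.g. 6–4), it is not an edgeless graph, so tw(G) ≥ 1. The upper and lower bounds meet at 1, so that is the treewidth.

Treewidth 1.
Bags: B1 = {4, 6}  B2 = {4, 9}  B3 = {7, 9}  B4 = {1, 7}  B5 = {1, 10}  B6 = {5, 10}  B7 = {3, 5}  B8 = {2, 3}  B9 = {2, 8}
Tree: B1–B2, B2–B3, B3–B4, B4–B5, B5–B6, B6–B7, B7–B8, B8–B9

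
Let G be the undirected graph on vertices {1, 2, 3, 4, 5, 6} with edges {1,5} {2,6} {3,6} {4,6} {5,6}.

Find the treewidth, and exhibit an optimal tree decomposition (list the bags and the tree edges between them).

Treewidth 1.
One such decomposition:
Bags: B1 = {2, 6}  B2 = {4, 6}  B3 = {3, 6}  B4 = {5, 6}  B5 = {1, 5}
Tree: B1–B2, B1–B3, B3–B4, B4–B5

The largest bag has 2 vertices, giving width 1; this decomposition certifies tw(G) ≤ 1. Since G has at least one edge (e.g. 6–2), it is not an edgeless graph, so tw(G) ≥ 1. The upper and lower bounds meet at 1, so that is the treewidth.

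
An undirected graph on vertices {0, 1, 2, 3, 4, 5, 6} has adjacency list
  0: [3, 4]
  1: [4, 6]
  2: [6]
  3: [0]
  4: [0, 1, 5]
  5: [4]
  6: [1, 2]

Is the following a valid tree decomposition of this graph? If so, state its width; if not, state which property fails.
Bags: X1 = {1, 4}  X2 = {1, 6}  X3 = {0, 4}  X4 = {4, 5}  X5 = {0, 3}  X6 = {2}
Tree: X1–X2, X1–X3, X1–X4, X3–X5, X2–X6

No — edge (6,2) lies in no bag.

A tree decomposition must satisfy three properties: every vertex lies in some bag; for every edge, both endpoints lie together in some bag; and for every vertex, the bags containing it form a connected subtree. Here edge (6,2) lies in no bag, so the decomposition is invalid.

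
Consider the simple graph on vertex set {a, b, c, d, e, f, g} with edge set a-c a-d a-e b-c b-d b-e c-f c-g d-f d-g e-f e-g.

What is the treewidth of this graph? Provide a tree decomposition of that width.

Treewidth 3.
Bags: B1 = {c, d, e, g}  B2 = {c, d, e, f}  B3 = {a, c, d, e}  B4 = {b, c, d, e}
Tree: B1–B2, B2–B3, B3–B4

Each bag holds 4 vertices, so the decomposition has width 3, which upper-bounds the treewidth. For the lower bound: the 4 vertex sets {d,g}, {c,f}, {e}, {a} are disjoint, each induces a connected subgraph, and every pair is joined by at least one edge of G. Contracting each set to a single vertex therefore yields K_{4} as a minor, and since treewidth is minor-monotone, tw(G) ≥ tw(K_{4}) = 3. The upper and lower bounds meet at 3, so that is the treewidth.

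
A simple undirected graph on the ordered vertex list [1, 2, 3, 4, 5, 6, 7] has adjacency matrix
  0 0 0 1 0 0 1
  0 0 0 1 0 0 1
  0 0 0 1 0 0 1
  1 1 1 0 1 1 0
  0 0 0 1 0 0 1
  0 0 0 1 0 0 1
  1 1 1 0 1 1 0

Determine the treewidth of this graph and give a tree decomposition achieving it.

Each bag holds 3 vertices, so the decomposition has width 2, which upper-bounds the treewidth. The edges 4–3–7–6–4 form a cycle, so G is not a tree and its treewidth is at least 2. The upper and lower bounds meet at 2, so that is the treewidth.

Treewidth 2.
One optimal decomposition is:
Bags: B1 = {3, 4, 7}  B2 = {4, 6, 7}  B3 = {2, 4, 7}  B4 = {1, 4, 7}  B5 = {4, 5, 7}
Tree: B1–B2, B2–B3, B3–B4, B4–B5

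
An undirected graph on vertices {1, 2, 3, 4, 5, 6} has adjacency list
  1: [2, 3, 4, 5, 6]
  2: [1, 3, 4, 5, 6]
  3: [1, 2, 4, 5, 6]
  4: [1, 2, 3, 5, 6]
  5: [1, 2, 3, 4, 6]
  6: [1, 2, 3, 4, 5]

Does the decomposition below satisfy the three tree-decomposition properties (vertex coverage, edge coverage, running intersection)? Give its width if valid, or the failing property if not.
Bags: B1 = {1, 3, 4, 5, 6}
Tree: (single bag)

No — vertex 2 appears in no bag.

A tree decomposition must satisfy three properties: every vertex lies in some bag; for every edge, both endpoints lie together in some bag; and for every vertex, the bags containing it form a connected subtree. Here vertex 2 appears in no bag, so the decomposition is invalid.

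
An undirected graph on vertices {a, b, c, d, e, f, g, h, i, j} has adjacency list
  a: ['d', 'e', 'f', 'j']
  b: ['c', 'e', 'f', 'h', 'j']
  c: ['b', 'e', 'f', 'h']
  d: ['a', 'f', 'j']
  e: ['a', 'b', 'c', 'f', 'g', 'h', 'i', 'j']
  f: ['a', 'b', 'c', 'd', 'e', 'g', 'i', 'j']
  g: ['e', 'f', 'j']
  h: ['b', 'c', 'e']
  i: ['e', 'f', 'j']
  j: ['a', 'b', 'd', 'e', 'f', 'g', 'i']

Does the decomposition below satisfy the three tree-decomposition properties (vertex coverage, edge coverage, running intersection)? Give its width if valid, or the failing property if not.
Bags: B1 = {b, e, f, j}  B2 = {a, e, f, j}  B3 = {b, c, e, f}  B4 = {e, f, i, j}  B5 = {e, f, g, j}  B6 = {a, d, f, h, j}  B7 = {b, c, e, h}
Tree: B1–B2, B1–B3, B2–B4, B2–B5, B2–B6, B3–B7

A tree decomposition must satisfy three properties: every vertex lies in some bag; for every edge, both endpoints lie together in some bag; and for every vertex, the bags containing it form a connected subtree. Here bags containing vertex h are not connected in the tree, so the decomposition is invalid.

No — bags containing vertex h are not connected in the tree.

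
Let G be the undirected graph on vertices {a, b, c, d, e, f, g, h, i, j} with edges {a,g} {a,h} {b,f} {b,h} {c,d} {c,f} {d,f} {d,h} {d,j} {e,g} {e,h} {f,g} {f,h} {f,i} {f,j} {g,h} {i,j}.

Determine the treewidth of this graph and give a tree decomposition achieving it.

Treewidth 2.
One optimal decomposition is:
Bags: B1 = {d, f, h}  B2 = {c, d, f}  B3 = {f, g, h}  B4 = {d, f, j}  B5 = {b, f, h}  B6 = {a, g, h}  B7 = {f, i, j}  B8 = {e, g, h}
Tree: B1–B2, B1–B3, B1–B4, B3–B5, B3–B6, B4–B7, B3–B8

The largest bag has 3 vertices, giving width 2; this decomposition certifies tw(G) ≤ 2. On the other hand G contains the 3-clique {a, g, h}. A clique must lie in a single bag of any decomposition, so no decomposition can have width below 2. Hence tw(G) = 2 exactly.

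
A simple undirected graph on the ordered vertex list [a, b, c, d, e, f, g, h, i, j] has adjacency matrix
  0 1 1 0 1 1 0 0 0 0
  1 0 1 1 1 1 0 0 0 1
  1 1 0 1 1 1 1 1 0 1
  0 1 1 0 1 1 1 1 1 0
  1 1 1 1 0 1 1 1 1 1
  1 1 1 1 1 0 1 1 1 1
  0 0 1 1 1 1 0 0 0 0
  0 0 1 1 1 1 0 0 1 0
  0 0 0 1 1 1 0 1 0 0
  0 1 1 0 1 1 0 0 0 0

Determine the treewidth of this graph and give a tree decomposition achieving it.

Treewidth 4.
One optimal decomposition is:
Bags: B1 = {c, d, e, f, h}  B2 = {b, c, d, e, f}  B3 = {a, b, c, e, f}  B4 = {c, d, e, f, g}  B5 = {b, c, e, f, j}  B6 = {d, e, f, h, i}
Tree: B1–B2, B2–B3, B2–B4, B2–B5, B1–B6

Each bag holds 5 vertices, so the decomposition has width 4, which upper-bounds the treewidth. Conversely, {c, d, e, f, g} is a clique of size 5, and the vertices of any clique must share a bag in every tree decomposition; so some bag has ≥ 5 vertices and tw(G) ≥ 4. Hence tw(G) = 4 exactly.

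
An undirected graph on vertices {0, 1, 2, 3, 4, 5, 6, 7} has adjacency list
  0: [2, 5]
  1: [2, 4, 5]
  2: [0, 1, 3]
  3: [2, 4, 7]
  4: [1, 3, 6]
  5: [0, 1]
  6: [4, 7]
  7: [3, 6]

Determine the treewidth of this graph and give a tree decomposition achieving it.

Treewidth 2.
One such decomposition:
Bags: B1 = {4, 6, 7}  B2 = {3, 4, 7}  B3 = {1, 3, 4}  B4 = {1, 2, 3}  B5 = {1, 2, 5}  B6 = {0, 2, 5}
Tree: B1–B2, B2–B3, B3–B4, B4–B5, B5–B6

Each bag holds 3 vertices, so the decomposition has width 2, which upper-bounds the treewidth. For the lower bound, G contains the cycle 6–7–3–4–6, so G is not a forest; only forests have treewidth ≤ 1, hence tw(G) ≥ 2. Hence tw(G) = 2 exactly.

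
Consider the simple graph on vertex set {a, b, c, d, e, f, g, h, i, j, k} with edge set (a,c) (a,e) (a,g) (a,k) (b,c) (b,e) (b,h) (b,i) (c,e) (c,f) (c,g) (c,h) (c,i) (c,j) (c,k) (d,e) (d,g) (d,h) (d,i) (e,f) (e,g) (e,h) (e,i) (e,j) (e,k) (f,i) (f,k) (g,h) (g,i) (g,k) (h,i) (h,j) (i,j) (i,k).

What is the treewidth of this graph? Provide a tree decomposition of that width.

Treewidth 4.
Bags: B1 = {c, e, g, h, i}  B2 = {b, c, e, h, i}  B3 = {c, e, g, i, k}  B4 = {c, e, h, i, j}  B5 = {a, c, e, g, k}  B6 = {d, e, g, h, i}  B7 = {c, e, f, i, k}
Tree: B1–B2, B1–B3, B1–B4, B3–B5, B1–B6, B3–B7

Each bag holds 5 vertices, so the decomposition has width 4, which upper-bounds the treewidth. On the other hand G contains the 5-clique {a, c, e, g, k}. A clique must lie in a single bag of any decomposition, so no decomposition can have width below 4. The upper and lower bounds meet at 4, so that is the treewidth.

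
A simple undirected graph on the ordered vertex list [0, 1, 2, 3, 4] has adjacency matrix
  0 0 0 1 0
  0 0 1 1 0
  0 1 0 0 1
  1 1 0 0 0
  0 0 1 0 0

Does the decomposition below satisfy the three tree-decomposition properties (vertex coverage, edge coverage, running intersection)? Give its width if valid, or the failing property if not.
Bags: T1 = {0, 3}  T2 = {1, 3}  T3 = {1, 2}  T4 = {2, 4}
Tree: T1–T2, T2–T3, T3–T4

Yes; width 1.

Checking the three conditions: (i) the bags cover all of {0, 1, 2, 3, 4}; (ii) for each edge, some bag contains both endpoints; (iii) the bags containing any fixed vertex form a subtree. All hold, so the decomposition is valid with width 2 − 1 = 1.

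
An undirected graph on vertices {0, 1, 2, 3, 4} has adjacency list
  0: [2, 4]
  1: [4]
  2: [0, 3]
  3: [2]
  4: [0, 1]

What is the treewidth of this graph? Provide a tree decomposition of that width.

Treewidth 1.
One optimal decomposition is:
Bags: B1 = {2, 3}  B2 = {0, 2}  B3 = {0, 4}  B4 = {1, 4}
Tree: B1–B2, B2–B3, B3–B4

The largest bag has 2 vertices, giving width 1; this decomposition certifies tw(G) ≤ 1. Since G has at least one edge (e.g. 3–2), it is not an edgeless graph, so tw(G) ≥ 1. The upper and lower bounds meet at 1, so that is the treewidth.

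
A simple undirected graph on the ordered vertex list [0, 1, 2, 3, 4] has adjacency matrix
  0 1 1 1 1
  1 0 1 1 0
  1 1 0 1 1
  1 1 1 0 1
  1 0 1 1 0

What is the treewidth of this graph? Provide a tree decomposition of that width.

Treewidth 3.
One optimal decomposition is:
Bags: B1 = {0, 1, 2, 3}  B2 = {0, 2, 3, 4}
Tree: B1–B2

The largest bag has 4 vertices, giving width 3; this decomposition certifies tw(G) ≤ 3. For the lower bound, the 4 vertices {0, 1, 2, 3} are pairwise adjacent, and any tree decomposition puts a clique entirely inside one bag — forcing width ≥ 3. The upper and lower bounds meet at 3, so that is the treewidth.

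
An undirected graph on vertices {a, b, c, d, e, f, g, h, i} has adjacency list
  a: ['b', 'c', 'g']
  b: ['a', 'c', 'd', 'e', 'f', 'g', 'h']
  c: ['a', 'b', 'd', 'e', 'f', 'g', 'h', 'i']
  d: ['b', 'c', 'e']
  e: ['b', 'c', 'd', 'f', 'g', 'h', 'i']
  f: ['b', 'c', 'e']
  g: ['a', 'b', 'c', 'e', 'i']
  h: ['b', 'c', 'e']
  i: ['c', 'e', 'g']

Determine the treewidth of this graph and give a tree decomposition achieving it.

Treewidth 3.
One optimal decomposition is:
Bags: B1 = {c, e, g, i}  B2 = {b, c, e, g}  B3 = {a, b, c, g}  B4 = {b, c, e, h}  B5 = {b, c, e, f}  B6 = {b, c, d, e}
Tree: B1–B2, B2–B3, B2–B4, B2–B5, B4–B6

The largest bag has 4 vertices, giving width 3; this decomposition certifies tw(G) ≤ 3. Conversely, {b, c, d, e} is a clique of size 4, and the vertices of any clique must share a bag in every tree decomposition; so some bag has ≥ 4 vertices and tw(G) ≥ 3. Hence tw(G) = 3 exactly.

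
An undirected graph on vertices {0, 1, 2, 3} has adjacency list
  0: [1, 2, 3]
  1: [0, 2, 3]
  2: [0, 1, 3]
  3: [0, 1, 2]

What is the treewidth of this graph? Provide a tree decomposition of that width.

Treewidth 3.
One such decomposition:
Bags: B1 = {0, 1, 2, 3}
Tree: (single bag)

With just one bag of size 4, the width is 4 − 1 = 3, so tw(G) ≤ 3. Conversely, {0, 1, 2, 3} is a clique of size 4, and the vertices of any clique must share a bag in every tree decomposition; so some bag has ≥ 4 vertices and tw(G) ≥ 3. The upper and lower bounds meet at 3, so that is the treewidth.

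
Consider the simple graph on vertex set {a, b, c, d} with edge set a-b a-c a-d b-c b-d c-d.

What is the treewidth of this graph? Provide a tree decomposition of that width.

Treewidth 3.
Bags: B1 = {a, b, c, d}
Tree: (single bag)

A single bag containing all 4 vertices is trivially a valid decomposition of width 3. On the other hand G contains the 4-clique {a, b, c, d}. A clique must lie in a single bag of any decomposition, so no decomposition can have width below 3. Combining the bounds, tw(G) = 3.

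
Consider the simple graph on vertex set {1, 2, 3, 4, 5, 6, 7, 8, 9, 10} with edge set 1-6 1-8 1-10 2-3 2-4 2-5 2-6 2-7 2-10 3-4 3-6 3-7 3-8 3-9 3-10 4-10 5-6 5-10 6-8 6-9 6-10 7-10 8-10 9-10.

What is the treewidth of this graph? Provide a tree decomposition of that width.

Treewidth 3.
Bags: B1 = {2, 5, 6, 10}  B2 = {2, 3, 6, 10}  B3 = {3, 6, 8, 10}  B4 = {3, 6, 9, 10}  B5 = {1, 6, 8, 10}  B6 = {2, 3, 7, 10}  B7 = {2, 3, 4, 10}
Tree: B1–B2, B2–B3, B2–B4, B3–B5, B2–B6, B2–B7

Each bag holds 4 vertices, so the decomposition has width 3, which upper-bounds the treewidth. Conversely, {1, 6, 8, 10} is a clique of size 4, and the vertices of any clique must share a bag in every tree decomposition; so some bag has ≥ 4 vertices and tw(G) ≥ 3. Combining the bounds, tw(G) = 3.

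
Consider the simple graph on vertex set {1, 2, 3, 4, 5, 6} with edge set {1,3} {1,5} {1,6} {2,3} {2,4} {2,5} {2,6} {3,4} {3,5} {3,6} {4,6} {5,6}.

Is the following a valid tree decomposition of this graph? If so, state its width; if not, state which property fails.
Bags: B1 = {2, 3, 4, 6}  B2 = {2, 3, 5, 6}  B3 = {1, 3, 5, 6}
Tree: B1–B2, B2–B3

Yes; width 3.

Checking the three conditions: (i) the bags cover all of {1, 2, 3, 4, 5, 6}; (ii) for each edge, some bag contains both endpoints; (iii) the bags containing any fixed vertex form a subtree. All hold, so the decomposition is valid with width 4 − 1 = 3.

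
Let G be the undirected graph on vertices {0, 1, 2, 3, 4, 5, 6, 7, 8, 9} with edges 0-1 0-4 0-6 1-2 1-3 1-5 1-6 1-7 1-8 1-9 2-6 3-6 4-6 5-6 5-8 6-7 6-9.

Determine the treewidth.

A width-2 tree decomposition is:
Bags: B1 = {1, 6, 9}  B2 = {1, 2, 6}  B3 = {1, 3, 6}  B4 = {1, 5, 6}  B5 = {1, 5, 8}  B6 = {1, 6, 7}  B7 = {0, 1, 6}  B8 = {0, 4, 6}
Tree: B1–B2, B1–B3, B3–B4, B4–B5, B4–B6, B4–B7, B7–B8
The largest bag has 3 vertices, giving width 2; this decomposition certifies tw(G) ≤ 2. Conversely, {1, 5, 8} is a clique of size 3, and the vertices of any clique must share a bag in every tree decomposition; so some bag has ≥ 3 vertices and tw(G) ≥ 2. The upper and lower bounds meet at 2, so that is the treewidth.

2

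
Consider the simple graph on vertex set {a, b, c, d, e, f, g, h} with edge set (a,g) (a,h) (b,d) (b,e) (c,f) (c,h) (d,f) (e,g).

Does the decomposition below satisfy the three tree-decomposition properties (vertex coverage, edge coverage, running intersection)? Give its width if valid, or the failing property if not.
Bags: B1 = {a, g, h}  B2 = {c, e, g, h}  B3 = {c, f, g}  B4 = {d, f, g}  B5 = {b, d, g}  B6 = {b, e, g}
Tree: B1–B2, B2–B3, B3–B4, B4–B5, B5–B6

No — bags containing vertex e are not connected in the tree.

A tree decomposition must satisfy three properties: every vertex lies in some bag; for every edge, both endpoints lie together in some bag; and for every vertex, the bags containing it form a connected subtree. Here bags containing vertex e are not connected in the tree, so the decomposition is invalid.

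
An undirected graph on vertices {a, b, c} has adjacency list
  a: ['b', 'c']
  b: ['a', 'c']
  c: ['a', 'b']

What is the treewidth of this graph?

A width-2 tree decomposition is:
Bags: B1 = {a, b, c}
Tree: (single bag)
A single bag containing all 3 vertices is trivially a valid decomposition of width 2. For the lower bound, the 3 vertices {a, b, c} are pairwise adjacent, and any tree decomposition puts a clique entirely inside one bag — forcing width ≥ 2. Hence tw(G) = 2 exactly.

2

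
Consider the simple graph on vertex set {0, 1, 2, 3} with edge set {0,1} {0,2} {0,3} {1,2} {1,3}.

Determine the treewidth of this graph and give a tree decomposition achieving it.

Every bag has size at most 3, so the width is 3 − 1 = 2 and tw(G) ≤ 2. Conversely, {0, 1, 2} is a clique of size 3, and the vertices of any clique must share a bag in every tree decomposition; so some bag has ≥ 3 vertices and tw(G) ≥ 2. Combining the bounds, tw(G) = 2.

Treewidth 2.
Bags: B1 = {0, 1, 2}  B2 = {0, 1, 3}
Tree: B1–B2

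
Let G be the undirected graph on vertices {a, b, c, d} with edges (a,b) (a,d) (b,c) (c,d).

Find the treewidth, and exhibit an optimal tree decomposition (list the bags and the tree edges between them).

Treewidth 2.
One such decomposition:
Bags: B1 = {a, c, d}  B2 = {a, b, c}
Tree: B1–B2

Each bag holds 3 vertices, so the decomposition has width 2, which upper-bounds the treewidth. For the lower bound, G contains the cycle a–d–c–b–a, so G is not a forest; only forests have treewidth ≤ 1, hence tw(G) ≥ 2. The upper and lower bounds meet at 2, so that is the treewidth.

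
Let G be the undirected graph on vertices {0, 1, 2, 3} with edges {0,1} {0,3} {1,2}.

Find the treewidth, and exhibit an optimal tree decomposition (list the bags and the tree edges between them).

The largest bag has 2 vertices, giving width 1; this decomposition certifies tw(G) ≤ 1. Any graph with an edge has treewidth ≥ 1, and G has the edge 1–0. Combining the bounds, tw(G) = 1.

Treewidth 1.
One such decomposition:
Bags: B1 = {0, 1}  B2 = {0, 3}  B3 = {1, 2}
Tree: B1–B2, B1–B3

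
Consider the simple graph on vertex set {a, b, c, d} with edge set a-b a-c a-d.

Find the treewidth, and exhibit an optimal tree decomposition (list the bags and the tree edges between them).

Treewidth 1.
Bags: B1 = {a, d}  B2 = {a, b}  B3 = {a, c}
Tree: B1–B2, B2–B3

Every bag has size at most 2, so the width is 2 − 1 = 1 and tw(G) ≤ 1. G has an edge, so its treewidth is at least 1. The upper and lower bounds meet at 1, so that is the treewidth.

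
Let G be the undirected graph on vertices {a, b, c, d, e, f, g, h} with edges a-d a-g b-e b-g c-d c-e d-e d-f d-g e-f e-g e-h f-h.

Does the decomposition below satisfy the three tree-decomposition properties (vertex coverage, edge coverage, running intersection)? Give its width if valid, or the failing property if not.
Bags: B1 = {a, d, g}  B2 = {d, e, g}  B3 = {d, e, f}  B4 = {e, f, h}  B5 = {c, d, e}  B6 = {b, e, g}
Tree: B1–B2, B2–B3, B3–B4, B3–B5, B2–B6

Every vertex of G appears in some bag (union = {a, b, c, d, e, f, g, h}); every edge is covered by a bag; and for each vertex v the set of bags containing v is connected in the bag tree. The decomposition is therefore valid. The largest bag has 3 vertices, so the width is 2.

Yes; width 2.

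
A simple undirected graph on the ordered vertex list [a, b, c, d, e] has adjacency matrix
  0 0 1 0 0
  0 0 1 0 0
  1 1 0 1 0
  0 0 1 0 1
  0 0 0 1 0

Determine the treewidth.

A width-1 tree decomposition is:
Bags: B1 = {a, c}  B2 = {c, d}  B3 = {b, c}  B4 = {d, e}
Tree: B1–B2, B1–B3, B2–B4
The largest bag has 2 vertices, giving width 1; this decomposition certifies tw(G) ≤ 1. Since G has at least one edge (e.g. c–a), it is not an edgeless graph, so tw(G) ≥ 1. Therefore the treewidth is 1.

1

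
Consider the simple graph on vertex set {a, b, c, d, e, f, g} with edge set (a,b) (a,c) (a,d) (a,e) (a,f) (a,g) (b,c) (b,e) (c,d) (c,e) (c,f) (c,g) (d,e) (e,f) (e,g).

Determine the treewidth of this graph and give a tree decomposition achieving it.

The largest bag has 4 vertices, giving width 3; this decomposition certifies tw(G) ≤ 3. For the lower bound, the 4 vertices {a, c, d, e} are pairwise adjacent, and any tree decomposition puts a clique entirely inside one bag — forcing width ≥ 3. Therefore the treewidth is 3.

Treewidth 3.
Bags: B1 = {a, c, e, g}  B2 = {a, c, d, e}  B3 = {a, c, e, f}  B4 = {a, b, c, e}
Tree: B1–B2, B1–B3, B3–B4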